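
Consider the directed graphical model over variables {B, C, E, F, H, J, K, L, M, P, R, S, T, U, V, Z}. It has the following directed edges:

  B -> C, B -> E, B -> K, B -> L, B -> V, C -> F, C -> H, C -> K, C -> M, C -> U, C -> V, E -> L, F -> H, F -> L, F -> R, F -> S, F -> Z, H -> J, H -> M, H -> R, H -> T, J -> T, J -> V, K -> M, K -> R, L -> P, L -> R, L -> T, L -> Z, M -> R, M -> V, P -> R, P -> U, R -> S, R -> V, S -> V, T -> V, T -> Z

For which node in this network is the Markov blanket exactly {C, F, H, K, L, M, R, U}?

P

The target node must have every member of {C, F, H, K, L, M, R, U} as a parent, child, or co-parent, and no others.
Parents of P: L; children: R, U; co-parents: C, F, H, K, L, M.
These exactly cover the given set, so the node is P.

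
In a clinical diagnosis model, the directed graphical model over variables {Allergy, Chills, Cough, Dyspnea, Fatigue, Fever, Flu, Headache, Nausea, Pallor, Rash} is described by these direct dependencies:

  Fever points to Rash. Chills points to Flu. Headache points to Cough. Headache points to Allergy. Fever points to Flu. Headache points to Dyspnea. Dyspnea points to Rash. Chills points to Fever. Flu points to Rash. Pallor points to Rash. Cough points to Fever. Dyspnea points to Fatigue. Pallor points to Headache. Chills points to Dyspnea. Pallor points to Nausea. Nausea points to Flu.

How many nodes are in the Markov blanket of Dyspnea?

7

Parents of Dyspnea: Chills, Headache.
Dyspnea's children: Fatigue, Rash.
Co-parents of Dyspnea (other parents of its children):
  Fatigue has no other parent.
  Rash's other parents are Fever, Flu, Pallor.
MB(Dyspnea) = {Chills, Fatigue, Fever, Flu, Headache, Pallor, Rash}, which has 7 nodes.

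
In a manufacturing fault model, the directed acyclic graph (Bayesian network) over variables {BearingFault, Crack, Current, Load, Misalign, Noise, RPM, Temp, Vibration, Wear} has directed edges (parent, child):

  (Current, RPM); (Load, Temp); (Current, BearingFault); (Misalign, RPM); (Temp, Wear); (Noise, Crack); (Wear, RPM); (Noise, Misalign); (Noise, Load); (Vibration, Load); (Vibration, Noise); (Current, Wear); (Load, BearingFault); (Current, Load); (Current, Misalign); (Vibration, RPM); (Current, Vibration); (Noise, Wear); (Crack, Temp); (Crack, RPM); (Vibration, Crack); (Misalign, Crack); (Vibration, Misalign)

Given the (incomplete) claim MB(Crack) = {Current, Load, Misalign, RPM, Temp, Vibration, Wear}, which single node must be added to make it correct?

Crack's children: RPM, Temp.
Crack has parents Misalign, Noise, Vibration.
For each child, the remaining parents (spouses of Crack):
  Temp: Load
  RPM: Current, Misalign, Vibration, Wear
MB(Crack) = {Current, Load, Misalign, Noise, RPM, Temp, Vibration, Wear}.
Comparing with the claimed set, Noise is missing.

Noise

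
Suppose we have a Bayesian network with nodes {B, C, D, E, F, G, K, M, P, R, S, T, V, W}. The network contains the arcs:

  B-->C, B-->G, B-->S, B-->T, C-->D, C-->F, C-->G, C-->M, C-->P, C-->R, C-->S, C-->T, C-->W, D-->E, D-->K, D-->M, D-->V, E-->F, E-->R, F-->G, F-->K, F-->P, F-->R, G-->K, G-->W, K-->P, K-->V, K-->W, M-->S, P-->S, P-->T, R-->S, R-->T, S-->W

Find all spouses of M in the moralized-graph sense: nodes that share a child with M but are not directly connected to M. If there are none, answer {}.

{B, P, R}

Children of M: S.
  S: B, C, P, R
Excluding nodes already adjacent to M (C, D, S), the co-parent-only contribution is {B, P, R}.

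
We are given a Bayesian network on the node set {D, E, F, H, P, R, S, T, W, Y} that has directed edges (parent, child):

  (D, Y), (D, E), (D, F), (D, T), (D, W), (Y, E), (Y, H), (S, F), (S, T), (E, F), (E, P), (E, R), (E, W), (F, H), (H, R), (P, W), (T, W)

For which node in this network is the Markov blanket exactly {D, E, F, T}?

S

The target node must have every member of {D, E, F, T} as a parent, child, or co-parent, and no others.
Parents of S: none; children: F, T; co-parents: D, E.
These exactly cover the given set, so the node is S.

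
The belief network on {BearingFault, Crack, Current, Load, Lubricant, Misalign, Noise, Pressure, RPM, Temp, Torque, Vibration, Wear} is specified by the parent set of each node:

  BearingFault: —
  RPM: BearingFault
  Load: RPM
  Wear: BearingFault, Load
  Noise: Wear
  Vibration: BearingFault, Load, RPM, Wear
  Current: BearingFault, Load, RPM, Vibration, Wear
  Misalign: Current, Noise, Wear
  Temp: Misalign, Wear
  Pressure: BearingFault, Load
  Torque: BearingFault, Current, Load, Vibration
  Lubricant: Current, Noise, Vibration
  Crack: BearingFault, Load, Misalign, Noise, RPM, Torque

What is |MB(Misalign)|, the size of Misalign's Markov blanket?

Children of Misalign: Crack, Temp.
Pa(Misalign) = {Current, Noise, Wear}.
For each child, the remaining parents (spouses of Misalign):
  Temp also has parent Wear.
  parents(Crack) \ {Misalign} = {BearingFault, Load, Noise, RPM, Torque}.
MB(Misalign) = {BearingFault, Crack, Current, Load, Noise, RPM, Temp, Torque, Wear}, which has 9 nodes.

9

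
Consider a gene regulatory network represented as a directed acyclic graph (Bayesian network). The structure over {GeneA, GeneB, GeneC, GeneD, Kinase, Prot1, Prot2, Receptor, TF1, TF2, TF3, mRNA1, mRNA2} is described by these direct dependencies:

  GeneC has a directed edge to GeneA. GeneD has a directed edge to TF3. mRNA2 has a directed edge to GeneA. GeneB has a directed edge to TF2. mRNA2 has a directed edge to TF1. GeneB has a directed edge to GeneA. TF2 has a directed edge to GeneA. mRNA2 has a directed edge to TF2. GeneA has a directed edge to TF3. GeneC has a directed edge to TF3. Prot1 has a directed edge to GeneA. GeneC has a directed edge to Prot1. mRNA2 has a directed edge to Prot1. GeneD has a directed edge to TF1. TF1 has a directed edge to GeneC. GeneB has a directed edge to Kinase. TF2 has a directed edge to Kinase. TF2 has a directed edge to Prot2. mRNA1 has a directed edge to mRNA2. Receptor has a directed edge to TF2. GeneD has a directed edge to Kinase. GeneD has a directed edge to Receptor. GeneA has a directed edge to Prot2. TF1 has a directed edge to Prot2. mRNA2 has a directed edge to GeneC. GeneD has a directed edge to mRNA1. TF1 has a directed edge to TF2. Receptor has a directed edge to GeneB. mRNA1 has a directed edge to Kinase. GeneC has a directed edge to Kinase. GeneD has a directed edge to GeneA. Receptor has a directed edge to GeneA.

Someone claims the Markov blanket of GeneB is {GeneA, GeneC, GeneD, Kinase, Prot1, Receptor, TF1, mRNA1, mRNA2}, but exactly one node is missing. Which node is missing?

By definition, MB(GeneB) is built from GeneB's parents, GeneB's children, and the co-parents of GeneB.
GeneB's parents: Receptor.
GeneB's children: GeneA, Kinase, TF2.
Parents of each child, excluding GeneB:
  parents(TF2) \ {GeneB} = {Receptor, TF1, mRNA2}.
  GeneA also has parents GeneC, GeneD, Prot1, Receptor, TF2, mRNA2.
  Kinase also has parents GeneC, GeneD, TF2, mRNA1.
MB(GeneB) = {GeneA, GeneC, GeneD, Kinase, Prot1, Receptor, TF1, TF2, mRNA1, mRNA2}.
Comparing with the claimed set, TF2 is missing.

TF2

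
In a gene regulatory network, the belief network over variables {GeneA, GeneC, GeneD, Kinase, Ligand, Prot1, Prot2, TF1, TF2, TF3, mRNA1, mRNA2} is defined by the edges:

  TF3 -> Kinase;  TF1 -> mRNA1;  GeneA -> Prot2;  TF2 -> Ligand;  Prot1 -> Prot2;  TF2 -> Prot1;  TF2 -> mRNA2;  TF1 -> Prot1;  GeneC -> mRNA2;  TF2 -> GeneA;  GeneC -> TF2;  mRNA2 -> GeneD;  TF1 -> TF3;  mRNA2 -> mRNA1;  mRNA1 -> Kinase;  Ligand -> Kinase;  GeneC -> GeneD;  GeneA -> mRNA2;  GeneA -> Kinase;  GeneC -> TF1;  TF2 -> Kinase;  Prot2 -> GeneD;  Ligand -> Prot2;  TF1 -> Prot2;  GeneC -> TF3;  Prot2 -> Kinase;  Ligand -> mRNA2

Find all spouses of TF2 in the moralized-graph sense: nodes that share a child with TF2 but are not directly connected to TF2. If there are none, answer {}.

Children of TF2: GeneA, Kinase, Ligand, Prot1, mRNA2.
  GeneA: —
  Prot1: TF1
  Ligand: —
  mRNA2: GeneA, GeneC, Ligand
  Kinase: GeneA, Ligand, Prot2, TF3, mRNA1
Excluding nodes already adjacent to TF2 (GeneA, GeneC, Kinase, Ligand, Prot1, mRNA2), the co-parent-only contribution is {Prot2, TF1, TF3, mRNA1}.

{Prot2, TF1, TF3, mRNA1}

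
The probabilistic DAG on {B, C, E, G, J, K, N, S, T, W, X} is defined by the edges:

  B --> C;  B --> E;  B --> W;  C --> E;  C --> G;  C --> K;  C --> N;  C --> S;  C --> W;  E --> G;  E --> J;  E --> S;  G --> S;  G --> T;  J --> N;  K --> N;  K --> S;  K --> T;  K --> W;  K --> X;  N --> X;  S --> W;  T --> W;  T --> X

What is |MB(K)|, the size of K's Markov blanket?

10

Recall MB(v) = parents ∪ children ∪ spouses, where spouses are the other parents of v's children.
Pa(K) = {C}.
Ch(K) = {N, S, T, W, X}.
Co-parents of K (other parents of its children):
  N also has parents C, J.
  S also has parents C, E, G.
  T also has parent G.
  parents(W) \ {K} = {B, C, S, T}.
  parents(X) \ {K} = {N, T}.
MB(K) = {B, C, E, G, J, N, S, T, W, X}, which has 10 nodes.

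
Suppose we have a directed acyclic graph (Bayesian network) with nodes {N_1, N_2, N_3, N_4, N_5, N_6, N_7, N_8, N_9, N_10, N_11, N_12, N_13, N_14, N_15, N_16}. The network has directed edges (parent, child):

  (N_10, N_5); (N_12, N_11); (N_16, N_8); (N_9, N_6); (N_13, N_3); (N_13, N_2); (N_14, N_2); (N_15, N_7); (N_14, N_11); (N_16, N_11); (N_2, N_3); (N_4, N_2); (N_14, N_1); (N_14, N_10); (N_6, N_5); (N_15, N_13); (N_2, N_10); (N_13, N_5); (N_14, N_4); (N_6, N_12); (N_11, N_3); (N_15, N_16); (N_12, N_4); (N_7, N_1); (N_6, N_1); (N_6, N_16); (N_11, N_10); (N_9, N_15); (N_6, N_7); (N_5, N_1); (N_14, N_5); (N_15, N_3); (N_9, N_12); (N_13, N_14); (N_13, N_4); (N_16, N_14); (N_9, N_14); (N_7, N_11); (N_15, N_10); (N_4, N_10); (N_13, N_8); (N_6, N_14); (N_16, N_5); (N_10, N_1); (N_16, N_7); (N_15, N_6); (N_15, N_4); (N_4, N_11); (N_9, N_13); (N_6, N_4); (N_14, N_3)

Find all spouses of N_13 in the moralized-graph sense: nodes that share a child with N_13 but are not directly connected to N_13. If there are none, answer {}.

Children of N_13: N_2, N_3, N_4, N_5, N_8, N_14.
  N_14 also has parents N_6, N_9, N_16.
  N_4 also has parents N_6, N_12, N_14, N_15.
  parents(N_2) \ {N_13} = {N_4, N_14}.
  N_8 also has parent N_16.
  N_5's other parents are N_6, N_10, N_14, N_16.
  parents(N_3) \ {N_13} = {N_2, N_11, N_14, N_15}.
Excluding nodes already adjacent to N_13 (N_2, N_3, N_4, N_5, N_8, N_9, N_14, N_15), the co-parent-only contribution is {N_6, N_10, N_11, N_12, N_16}.

{N_6, N_10, N_11, N_12, N_16}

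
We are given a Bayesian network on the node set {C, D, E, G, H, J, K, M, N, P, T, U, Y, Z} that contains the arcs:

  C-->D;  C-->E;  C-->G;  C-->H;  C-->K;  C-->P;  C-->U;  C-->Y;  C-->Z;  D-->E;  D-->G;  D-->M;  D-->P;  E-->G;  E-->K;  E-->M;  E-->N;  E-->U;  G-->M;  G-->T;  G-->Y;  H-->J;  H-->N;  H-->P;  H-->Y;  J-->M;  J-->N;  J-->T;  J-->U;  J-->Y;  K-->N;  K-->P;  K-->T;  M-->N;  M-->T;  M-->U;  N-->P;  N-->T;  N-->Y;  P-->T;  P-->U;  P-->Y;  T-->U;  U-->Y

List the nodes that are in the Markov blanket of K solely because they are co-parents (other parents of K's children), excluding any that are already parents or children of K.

{D, G, H, J, M}

Children of K: N, P, T.
  N: E, H, J, M
  P: C, D, H, N
  T: G, J, M, N, P
Excluding nodes already adjacent to K (C, E, N, P, T), the co-parent-only contribution is {D, G, H, J, M}.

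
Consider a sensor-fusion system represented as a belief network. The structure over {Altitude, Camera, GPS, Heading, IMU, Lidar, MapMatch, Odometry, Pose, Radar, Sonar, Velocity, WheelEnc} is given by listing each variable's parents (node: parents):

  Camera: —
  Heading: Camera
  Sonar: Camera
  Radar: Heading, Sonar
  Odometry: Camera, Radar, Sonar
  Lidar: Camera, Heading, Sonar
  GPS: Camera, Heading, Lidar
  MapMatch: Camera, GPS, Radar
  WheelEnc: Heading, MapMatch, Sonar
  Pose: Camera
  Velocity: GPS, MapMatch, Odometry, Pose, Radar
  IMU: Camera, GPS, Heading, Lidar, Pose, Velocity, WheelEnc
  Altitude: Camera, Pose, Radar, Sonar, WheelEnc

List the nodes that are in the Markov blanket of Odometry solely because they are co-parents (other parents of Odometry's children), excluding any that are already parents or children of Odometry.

Children of Odometry: Velocity.
  parents(Velocity) \ {Odometry} = {GPS, MapMatch, Pose, Radar}.
Excluding nodes already adjacent to Odometry (Camera, Radar, Sonar, Velocity), the co-parent-only contribution is {GPS, MapMatch, Pose}.

{GPS, MapMatch, Pose}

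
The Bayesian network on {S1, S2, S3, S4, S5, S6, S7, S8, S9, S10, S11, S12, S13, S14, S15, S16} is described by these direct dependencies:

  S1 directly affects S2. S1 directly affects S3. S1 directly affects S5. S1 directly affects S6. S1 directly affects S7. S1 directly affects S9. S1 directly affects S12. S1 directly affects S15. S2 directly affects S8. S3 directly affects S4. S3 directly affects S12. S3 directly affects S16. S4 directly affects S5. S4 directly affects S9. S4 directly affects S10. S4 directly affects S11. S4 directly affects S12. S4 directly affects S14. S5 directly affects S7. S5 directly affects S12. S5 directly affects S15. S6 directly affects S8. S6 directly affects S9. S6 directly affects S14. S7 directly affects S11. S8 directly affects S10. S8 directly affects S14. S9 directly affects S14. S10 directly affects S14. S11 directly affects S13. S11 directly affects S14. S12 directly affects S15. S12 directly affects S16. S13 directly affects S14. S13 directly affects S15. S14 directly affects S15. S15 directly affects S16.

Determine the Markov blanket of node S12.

{S1, S3, S4, S5, S13, S14, S15, S16}

S12's children: S15, S16.
Pa(S12) = {S1, S3, S4, S5}.
Parents of each child, excluding S12:
  S15 also has parents S1, S5, S13, S14.
  S16's other parents are S3, S15.
Taking the union gives {S1, S3, S4, S5, S13, S14, S15, S16}.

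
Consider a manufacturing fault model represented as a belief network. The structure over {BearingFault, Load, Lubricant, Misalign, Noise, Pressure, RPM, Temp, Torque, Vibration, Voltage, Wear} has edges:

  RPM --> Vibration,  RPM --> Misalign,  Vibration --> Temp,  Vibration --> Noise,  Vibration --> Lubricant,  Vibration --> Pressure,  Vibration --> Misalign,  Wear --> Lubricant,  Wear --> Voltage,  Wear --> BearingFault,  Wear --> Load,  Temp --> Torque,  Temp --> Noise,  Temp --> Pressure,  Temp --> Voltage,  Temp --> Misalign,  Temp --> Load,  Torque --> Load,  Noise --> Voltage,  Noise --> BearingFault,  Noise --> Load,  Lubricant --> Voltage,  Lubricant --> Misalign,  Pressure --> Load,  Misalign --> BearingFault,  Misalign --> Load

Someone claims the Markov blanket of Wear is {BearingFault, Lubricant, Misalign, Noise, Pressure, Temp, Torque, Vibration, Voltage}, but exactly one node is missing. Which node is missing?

Wear has no parents.
Wear has children BearingFault, Load, Lubricant, Voltage.
Parents of each child, excluding Wear:
  Lubricant also has parent Vibration.
  Voltage also has parents Lubricant, Noise, Temp.
  BearingFault's other parents are Misalign, Noise.
  Load's other parents are Misalign, Noise, Pressure, Temp, Torque.
MB(Wear) = {BearingFault, Load, Lubricant, Misalign, Noise, Pressure, Temp, Torque, Vibration, Voltage}.
Comparing with the claimed set, Load is missing.

Load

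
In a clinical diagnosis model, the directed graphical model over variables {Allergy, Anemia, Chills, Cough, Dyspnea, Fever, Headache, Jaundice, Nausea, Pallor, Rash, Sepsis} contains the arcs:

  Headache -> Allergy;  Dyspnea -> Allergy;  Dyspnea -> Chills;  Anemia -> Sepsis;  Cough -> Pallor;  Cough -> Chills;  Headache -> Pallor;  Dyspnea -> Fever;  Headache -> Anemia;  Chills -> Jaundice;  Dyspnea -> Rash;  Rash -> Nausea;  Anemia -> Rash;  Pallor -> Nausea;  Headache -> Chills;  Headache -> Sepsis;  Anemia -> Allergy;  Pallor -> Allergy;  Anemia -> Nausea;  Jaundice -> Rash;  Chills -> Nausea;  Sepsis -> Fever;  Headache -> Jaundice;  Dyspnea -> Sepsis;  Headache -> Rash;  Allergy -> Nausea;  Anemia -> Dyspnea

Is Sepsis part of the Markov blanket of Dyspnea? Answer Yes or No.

Yes

Sepsis is a child of Dyspnea.
So Sepsis ∈ MB(Dyspnea).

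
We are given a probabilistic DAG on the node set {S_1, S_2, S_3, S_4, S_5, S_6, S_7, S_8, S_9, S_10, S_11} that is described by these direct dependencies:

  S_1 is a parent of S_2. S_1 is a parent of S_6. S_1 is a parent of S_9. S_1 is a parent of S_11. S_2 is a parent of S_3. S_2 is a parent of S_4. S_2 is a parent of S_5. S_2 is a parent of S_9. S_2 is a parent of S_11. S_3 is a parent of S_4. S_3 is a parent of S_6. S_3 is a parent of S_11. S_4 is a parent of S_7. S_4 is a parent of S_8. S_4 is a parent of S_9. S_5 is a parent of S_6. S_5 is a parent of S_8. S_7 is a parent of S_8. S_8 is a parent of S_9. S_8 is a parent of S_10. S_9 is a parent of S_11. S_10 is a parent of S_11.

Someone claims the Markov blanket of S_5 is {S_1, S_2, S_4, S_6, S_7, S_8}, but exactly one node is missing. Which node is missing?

S_5 has parent S_2.
S_5's children: S_6, S_8.
For each child, the remaining parents (spouses of S_5):
  S_6: S_1, S_3
  S_8: S_4, S_7
MB(S_5) = {S_1, S_2, S_3, S_4, S_6, S_7, S_8}.
Comparing with the claimed set, S_3 is missing.

S_3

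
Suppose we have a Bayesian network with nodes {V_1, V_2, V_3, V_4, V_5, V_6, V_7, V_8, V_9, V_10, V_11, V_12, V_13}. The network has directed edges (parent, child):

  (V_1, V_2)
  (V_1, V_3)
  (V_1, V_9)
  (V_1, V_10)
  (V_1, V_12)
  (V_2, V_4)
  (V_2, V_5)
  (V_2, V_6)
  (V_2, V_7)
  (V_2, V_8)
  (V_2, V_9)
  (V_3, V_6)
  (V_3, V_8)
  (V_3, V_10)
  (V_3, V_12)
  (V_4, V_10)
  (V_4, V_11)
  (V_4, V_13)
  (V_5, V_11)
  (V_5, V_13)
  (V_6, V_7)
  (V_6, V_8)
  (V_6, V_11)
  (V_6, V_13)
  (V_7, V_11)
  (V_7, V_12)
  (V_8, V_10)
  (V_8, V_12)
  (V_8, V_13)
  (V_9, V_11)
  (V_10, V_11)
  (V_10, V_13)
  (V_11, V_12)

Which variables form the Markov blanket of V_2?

The Markov blanket of a node is its parents, its children, and the other parents of its children.
Ch(V_2) = {V_4, V_5, V_6, V_7, V_8, V_9}.
V_2 has parent V_1.
For each child, the remaining parents (spouses of V_2):
  V_4: no additional parents.
  V_5: no additional parents.
  V_6's other parent is V_3.
  V_7's other parent is V_6.
  V_8's other parents are V_3, V_6.
  parents(V_9) \ {V_2} = {V_1}.
MB(V_2) = {V_1, V_3, V_4, V_5, V_6, V_7, V_8, V_9}.

{V_1, V_3, V_4, V_5, V_6, V_7, V_8, V_9}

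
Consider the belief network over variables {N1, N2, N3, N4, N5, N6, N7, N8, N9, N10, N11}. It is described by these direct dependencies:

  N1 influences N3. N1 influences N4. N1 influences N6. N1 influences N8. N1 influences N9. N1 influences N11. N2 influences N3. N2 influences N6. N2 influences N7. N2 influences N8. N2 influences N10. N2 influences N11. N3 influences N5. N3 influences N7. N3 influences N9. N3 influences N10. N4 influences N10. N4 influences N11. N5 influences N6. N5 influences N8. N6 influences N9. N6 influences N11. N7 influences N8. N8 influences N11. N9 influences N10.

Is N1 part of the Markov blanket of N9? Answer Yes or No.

Yes

N1 is a parent of N9.
So N1 ∈ MB(N9).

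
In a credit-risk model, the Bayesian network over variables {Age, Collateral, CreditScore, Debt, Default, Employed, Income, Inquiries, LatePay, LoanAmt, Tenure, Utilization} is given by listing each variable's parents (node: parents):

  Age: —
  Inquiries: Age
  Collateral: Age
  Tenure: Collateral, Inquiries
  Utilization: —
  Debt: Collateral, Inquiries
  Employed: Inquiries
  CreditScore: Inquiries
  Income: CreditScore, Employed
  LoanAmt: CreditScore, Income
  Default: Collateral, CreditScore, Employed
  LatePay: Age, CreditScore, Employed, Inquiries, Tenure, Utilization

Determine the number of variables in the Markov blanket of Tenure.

7

By definition, MB(Tenure) is built from Tenure's parents, Tenure's children, and the co-parents of Tenure.
Tenure has parents Collateral, Inquiries.
Ch(Tenure) = {LatePay}.
For each child, the remaining parents (spouses of Tenure):
  parents(LatePay) \ {Tenure} = {Age, CreditScore, Employed, Inquiries, Utilization}.
MB(Tenure) = {Age, Collateral, CreditScore, Employed, Inquiries, LatePay, Utilization}, which has 7 nodes.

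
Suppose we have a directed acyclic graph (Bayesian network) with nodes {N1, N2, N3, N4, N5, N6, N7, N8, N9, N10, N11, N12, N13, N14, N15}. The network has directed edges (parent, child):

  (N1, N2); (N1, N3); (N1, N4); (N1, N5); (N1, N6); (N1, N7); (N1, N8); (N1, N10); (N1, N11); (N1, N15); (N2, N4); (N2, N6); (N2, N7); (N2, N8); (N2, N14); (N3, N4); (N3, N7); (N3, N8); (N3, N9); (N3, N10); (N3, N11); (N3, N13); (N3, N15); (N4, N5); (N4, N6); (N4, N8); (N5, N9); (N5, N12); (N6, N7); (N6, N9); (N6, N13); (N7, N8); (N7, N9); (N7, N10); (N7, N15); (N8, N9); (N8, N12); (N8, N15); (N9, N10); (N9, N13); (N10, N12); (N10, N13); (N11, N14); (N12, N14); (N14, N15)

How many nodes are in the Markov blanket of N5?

The Markov blanket of a node is its parents, its children, and the other parents of its children.
N5's parents: N1, N4.
N5 has children N9, N12.
Co-parents of N5 (other parents of its children):
  N9's other parents are N3, N6, N7, N8.
  N12's other parents are N8, N10.
MB(N5) = {N1, N3, N4, N6, N7, N8, N9, N10, N12}, which has 9 nodes.

9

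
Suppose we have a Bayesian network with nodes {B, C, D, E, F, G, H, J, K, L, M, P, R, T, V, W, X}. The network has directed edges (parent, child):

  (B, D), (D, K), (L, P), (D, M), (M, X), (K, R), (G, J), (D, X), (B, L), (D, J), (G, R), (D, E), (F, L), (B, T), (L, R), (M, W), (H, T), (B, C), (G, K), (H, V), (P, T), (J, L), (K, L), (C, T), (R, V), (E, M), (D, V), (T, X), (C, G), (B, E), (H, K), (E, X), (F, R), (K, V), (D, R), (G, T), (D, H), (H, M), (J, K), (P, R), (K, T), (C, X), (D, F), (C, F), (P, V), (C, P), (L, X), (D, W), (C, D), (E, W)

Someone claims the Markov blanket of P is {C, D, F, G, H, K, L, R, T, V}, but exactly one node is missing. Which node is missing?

By definition, MB(P) is built from P's parents, P's children, and the co-parents of P.
Ch(P) = {R, T, V}.
P has parents C, L.
Co-parents of P (other parents of its children):
  R also has parents D, F, G, K, L.
  T's other parents are B, C, G, H, K.
  V also has parents D, H, K, R.
MB(P) = {B, C, D, F, G, H, K, L, R, T, V}.
Comparing with the claimed set, B is missing.

B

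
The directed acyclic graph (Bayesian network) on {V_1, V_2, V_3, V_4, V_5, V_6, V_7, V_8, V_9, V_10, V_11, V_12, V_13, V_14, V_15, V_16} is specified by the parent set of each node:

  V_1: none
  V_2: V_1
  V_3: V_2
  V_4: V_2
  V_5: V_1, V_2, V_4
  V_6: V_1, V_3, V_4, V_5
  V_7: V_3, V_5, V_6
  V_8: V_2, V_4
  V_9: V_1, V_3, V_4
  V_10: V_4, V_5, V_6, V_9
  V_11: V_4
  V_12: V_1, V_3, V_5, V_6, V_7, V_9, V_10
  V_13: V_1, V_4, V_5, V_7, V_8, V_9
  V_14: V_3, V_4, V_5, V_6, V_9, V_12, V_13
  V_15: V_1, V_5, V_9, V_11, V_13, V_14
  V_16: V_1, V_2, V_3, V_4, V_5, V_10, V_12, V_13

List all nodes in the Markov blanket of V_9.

{V_1, V_3, V_4, V_5, V_6, V_7, V_8, V_10, V_11, V_12, V_13, V_14, V_15}

V_9 has parents V_1, V_3, V_4.
V_9 has children V_10, V_12, V_13, V_14, V_15.
Other parents of V_9's children:
  V_10: V_4, V_5, V_6
  V_12: V_1, V_3, V_5, V_6, V_7, V_10
  V_13: V_1, V_4, V_5, V_7, V_8
  V_14: V_3, V_4, V_5, V_6, V_12, V_13
  V_15: V_1, V_5, V_11, V_13, V_14
MB(V_9) = {V_1, V_3, V_4, V_5, V_6, V_7, V_8, V_10, V_11, V_12, V_13, V_14, V_15}.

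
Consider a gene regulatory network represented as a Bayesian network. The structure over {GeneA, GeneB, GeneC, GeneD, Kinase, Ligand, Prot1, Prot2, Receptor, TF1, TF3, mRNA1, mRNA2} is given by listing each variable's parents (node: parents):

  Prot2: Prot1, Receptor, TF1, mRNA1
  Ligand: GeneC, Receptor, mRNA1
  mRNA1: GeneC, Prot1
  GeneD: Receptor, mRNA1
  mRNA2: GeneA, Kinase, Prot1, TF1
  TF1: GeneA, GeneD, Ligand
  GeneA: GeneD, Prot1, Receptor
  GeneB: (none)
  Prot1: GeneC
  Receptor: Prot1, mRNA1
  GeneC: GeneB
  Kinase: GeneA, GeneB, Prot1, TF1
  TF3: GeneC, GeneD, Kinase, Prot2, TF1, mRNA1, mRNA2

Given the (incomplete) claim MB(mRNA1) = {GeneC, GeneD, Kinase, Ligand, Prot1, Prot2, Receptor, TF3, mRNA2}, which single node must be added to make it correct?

mRNA1's parents: GeneC, Prot1.
Ch(mRNA1) = {GeneD, Ligand, Prot2, Receptor, TF3}.
For each child, the remaining parents (spouses of mRNA1):
  Receptor also has parent Prot1.
  parents(GeneD) \ {mRNA1} = {Receptor}.
  Ligand also has parents GeneC, Receptor.
  Prot2's other parents are Prot1, Receptor, TF1.
  parents(TF3) \ {mRNA1} = {GeneC, GeneD, Kinase, Prot2, TF1, mRNA2}.
MB(mRNA1) = {GeneC, GeneD, Kinase, Ligand, Prot1, Prot2, Receptor, TF1, TF3, mRNA2}.
Comparing with the claimed set, TF1 is missing.

TF1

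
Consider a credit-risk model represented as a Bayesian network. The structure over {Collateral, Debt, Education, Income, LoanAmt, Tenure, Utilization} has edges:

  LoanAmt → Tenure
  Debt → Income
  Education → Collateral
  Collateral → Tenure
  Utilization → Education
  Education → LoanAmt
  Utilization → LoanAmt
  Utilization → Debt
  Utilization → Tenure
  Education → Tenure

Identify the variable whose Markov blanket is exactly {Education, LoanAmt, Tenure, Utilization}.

Collateral

The target node must have every member of {Education, LoanAmt, Tenure, Utilization} as a parent, child, or co-parent, and no others.
Parents of Collateral: Education; children: Tenure; co-parents: Education, LoanAmt, Utilization.
These exactly cover the given set, so the node is Collateral.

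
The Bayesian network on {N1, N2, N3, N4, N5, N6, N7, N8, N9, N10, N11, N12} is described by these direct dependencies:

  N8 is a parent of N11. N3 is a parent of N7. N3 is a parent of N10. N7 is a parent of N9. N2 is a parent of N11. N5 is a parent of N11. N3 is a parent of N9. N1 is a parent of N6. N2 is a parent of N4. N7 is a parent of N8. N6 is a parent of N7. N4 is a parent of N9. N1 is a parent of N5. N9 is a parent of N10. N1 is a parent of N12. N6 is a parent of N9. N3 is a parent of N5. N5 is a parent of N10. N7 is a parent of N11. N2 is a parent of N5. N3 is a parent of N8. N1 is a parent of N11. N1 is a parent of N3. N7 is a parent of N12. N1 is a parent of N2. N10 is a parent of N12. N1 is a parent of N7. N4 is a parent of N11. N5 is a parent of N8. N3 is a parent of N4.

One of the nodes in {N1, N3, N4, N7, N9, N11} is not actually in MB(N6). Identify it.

N11

N6's parents: N1.
N6's children: N7, N9.
Other parents of N6's children:
  N7 also has parents N1, N3.
  N9 also has parents N3, N4, N7.
MB(N6) = {N1, N3, N4, N7, N9}.
N11 is neither a parent, child, nor co-parent of N6, so it does not belong.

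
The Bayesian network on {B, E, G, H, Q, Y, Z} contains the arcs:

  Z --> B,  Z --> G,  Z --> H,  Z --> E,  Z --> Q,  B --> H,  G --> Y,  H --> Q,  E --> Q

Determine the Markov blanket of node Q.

{E, H, Z}

Recall MB(v) = parents ∪ children ∪ spouses, where spouses are the other parents of v's children.
Parents of Q: E, H, Z.
Q's children: none.
With no children, Q has no spouses; the co-parent set is empty.
MB(Q) = {E, H, Z}.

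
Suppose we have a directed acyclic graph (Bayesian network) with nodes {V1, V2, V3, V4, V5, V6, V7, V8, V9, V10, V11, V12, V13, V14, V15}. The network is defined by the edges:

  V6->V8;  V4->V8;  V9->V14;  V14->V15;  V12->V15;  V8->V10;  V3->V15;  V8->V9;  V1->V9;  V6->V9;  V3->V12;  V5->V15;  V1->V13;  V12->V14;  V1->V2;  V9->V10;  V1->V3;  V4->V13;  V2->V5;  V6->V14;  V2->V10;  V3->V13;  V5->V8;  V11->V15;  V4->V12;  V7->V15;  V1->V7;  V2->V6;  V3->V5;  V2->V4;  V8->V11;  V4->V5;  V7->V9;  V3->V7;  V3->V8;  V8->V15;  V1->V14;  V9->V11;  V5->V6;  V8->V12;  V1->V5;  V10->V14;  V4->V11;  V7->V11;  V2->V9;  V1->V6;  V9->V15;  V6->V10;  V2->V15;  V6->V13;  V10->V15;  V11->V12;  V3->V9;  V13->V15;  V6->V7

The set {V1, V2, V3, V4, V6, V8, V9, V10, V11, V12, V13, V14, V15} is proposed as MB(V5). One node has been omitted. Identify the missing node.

A node's Markov blanket = Pa ∪ Ch ∪ (parents of Ch other than the node itself).
V5 has parents V1, V2, V3, V4.
V5's children: V6, V8, V15.
Co-parents of V5 (other parents of its children):
  parents(V6) \ {V5} = {V1, V2}.
  V8's other parents are V3, V4, V6.
  parents(V15) \ {V5} = {V2, V3, V7, V8, V9, V10, V11, V12, V13, V14}.
MB(V5) = {V1, V2, V3, V4, V6, V7, V8, V9, V10, V11, V12, V13, V14, V15}.
Comparing with the claimed set, V7 is missing.

V7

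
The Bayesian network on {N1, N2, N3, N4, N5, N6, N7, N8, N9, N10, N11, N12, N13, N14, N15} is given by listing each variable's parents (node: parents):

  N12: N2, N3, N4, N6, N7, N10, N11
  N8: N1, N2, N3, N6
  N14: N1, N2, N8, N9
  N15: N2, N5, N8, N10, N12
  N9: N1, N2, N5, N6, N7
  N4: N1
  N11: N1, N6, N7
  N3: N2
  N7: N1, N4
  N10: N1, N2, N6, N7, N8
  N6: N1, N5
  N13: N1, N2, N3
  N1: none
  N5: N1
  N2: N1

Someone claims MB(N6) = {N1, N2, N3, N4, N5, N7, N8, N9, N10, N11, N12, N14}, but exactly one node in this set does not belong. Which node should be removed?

N14

N6 has parents N1, N5.
Ch(N6) = {N8, N9, N10, N11, N12}.
Other parents of N6's children:
  parents(N8) \ {N6} = {N1, N2, N3}.
  N9 also has parents N1, N2, N5, N7.
  N10 also has parents N1, N2, N7, N8.
  N11's other parents are N1, N7.
  N12's other parents are N2, N3, N4, N7, N10, N11.
MB(N6) = {N1, N2, N3, N4, N5, N7, N8, N9, N10, N11, N12}.
N14 is neither a parent, child, nor co-parent of N6, so it does not belong.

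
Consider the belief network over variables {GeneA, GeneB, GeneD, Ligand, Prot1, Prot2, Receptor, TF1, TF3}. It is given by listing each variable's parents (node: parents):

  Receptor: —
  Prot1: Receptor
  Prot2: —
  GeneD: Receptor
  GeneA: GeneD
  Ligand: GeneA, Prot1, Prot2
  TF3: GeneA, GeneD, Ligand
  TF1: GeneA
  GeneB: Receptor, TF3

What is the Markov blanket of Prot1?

{GeneA, Ligand, Prot2, Receptor}

The Markov blanket of a node is its parents, its children, and the other parents of its children.
Prot1 has parent Receptor.
Children of Prot1: Ligand.
Other parents of Prot1's children:
  Ligand: GeneA, Prot2
Union: {Receptor} ∪ {Ligand} ∪ {GeneA, Prot2} = {GeneA, Ligand, Prot2, Receptor}.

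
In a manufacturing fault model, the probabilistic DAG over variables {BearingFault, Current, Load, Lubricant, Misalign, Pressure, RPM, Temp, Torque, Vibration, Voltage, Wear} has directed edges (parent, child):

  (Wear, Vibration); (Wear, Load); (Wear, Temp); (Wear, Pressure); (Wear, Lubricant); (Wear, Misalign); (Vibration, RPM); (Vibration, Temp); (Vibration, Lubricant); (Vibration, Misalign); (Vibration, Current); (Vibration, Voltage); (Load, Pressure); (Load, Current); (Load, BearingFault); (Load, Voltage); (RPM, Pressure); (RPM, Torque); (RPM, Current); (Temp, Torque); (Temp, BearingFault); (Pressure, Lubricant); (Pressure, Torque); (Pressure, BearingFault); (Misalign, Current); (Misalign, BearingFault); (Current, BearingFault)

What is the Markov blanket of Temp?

A node's Markov blanket = Pa ∪ Ch ∪ (parents of Ch other than the node itself).
Children of Temp: BearingFault, Torque.
Parents of Temp: Vibration, Wear.
Other parents of Temp's children:
  Torque's other parents are Pressure, RPM.
  BearingFault also has parents Current, Load, Misalign, Pressure.
MB(Temp) = {BearingFault, Current, Load, Misalign, Pressure, RPM, Torque, Vibration, Wear}.

{BearingFault, Current, Load, Misalign, Pressure, RPM, Torque, Vibration, Wear}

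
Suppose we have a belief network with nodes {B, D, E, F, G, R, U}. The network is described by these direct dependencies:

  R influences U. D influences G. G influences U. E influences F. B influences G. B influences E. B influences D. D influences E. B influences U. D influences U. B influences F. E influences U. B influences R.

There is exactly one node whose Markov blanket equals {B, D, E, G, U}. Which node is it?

R

The target node must have every member of {B, D, E, G, U} as a parent, child, or co-parent, and no others.
Parents of R: B; children: U; co-parents: B, D, E, G.
These exactly cover the given set, so the node is R.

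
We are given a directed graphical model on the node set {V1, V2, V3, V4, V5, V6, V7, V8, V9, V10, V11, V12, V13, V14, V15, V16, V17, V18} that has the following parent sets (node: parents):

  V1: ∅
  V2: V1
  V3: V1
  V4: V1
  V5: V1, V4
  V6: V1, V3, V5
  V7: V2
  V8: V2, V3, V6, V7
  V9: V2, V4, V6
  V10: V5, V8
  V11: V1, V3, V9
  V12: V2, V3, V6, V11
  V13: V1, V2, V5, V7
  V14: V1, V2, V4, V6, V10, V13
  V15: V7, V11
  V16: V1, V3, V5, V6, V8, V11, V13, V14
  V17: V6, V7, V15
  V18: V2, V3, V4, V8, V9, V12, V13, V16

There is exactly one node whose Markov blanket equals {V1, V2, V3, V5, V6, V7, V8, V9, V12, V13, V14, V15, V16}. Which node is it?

V11

The target node must have every member of {V1, V2, V3, V5, V6, V7, V8, V9, V12, V13, V14, V15, V16} as a parent, child, or co-parent, and no others.
Parents of V11: V1, V3, V9; children: V12, V15, V16; co-parents: V1, V2, V3, V5, V6, V7, V8, V13, V14.
These exactly cover the given set, so the node is V11.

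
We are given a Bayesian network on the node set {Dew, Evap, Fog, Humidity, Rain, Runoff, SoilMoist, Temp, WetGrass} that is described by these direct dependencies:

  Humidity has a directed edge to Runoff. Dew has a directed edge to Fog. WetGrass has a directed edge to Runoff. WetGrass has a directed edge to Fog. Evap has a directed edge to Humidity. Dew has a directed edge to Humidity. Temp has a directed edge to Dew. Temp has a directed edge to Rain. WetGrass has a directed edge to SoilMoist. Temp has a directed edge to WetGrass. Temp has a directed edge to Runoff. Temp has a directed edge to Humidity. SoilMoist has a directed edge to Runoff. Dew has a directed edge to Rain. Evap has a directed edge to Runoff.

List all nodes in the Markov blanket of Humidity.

{Dew, Evap, Runoff, SoilMoist, Temp, WetGrass}

Pa(Humidity) = {Dew, Evap, Temp}.
Humidity has child Runoff.
Co-parents of Humidity (other parents of its children):
  Runoff also has parents Evap, SoilMoist, Temp, WetGrass.
Taking the union gives {Dew, Evap, Runoff, SoilMoist, Temp, WetGrass}.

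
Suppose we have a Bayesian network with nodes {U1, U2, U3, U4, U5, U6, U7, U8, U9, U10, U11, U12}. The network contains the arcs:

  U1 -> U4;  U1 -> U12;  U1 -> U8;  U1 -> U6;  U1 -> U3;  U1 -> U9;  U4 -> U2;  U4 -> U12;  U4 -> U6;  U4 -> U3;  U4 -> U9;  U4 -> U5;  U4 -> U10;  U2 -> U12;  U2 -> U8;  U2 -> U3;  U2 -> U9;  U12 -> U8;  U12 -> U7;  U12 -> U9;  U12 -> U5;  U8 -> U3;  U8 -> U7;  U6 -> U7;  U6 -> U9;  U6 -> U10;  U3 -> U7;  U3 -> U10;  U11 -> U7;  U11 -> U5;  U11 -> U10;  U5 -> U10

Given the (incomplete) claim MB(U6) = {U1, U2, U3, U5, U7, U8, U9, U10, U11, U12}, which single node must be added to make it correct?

U4

U6's children: U7, U9, U10.
U6 has parents U1, U4.
Other parents of U6's children:
  U7: U3, U8, U11, U12
  U9: U1, U2, U4, U12
  U10: U3, U4, U5, U11
MB(U6) = {U1, U2, U3, U4, U5, U7, U8, U9, U10, U11, U12}.
Comparing with the claimed set, U4 is missing.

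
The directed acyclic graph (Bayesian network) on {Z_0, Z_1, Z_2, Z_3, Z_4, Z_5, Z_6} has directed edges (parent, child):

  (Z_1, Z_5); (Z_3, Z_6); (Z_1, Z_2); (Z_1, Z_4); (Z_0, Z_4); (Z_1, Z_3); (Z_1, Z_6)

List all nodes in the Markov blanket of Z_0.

A node's Markov blanket = Pa ∪ Ch ∪ (parents of Ch other than the node itself).
Children of Z_0: Z_4.
Z_0 has no parents.
Co-parents of Z_0 (other parents of its children):
  parents(Z_4) \ {Z_0} = {Z_1}.
Taking the union gives {Z_1, Z_4}.

{Z_1, Z_4}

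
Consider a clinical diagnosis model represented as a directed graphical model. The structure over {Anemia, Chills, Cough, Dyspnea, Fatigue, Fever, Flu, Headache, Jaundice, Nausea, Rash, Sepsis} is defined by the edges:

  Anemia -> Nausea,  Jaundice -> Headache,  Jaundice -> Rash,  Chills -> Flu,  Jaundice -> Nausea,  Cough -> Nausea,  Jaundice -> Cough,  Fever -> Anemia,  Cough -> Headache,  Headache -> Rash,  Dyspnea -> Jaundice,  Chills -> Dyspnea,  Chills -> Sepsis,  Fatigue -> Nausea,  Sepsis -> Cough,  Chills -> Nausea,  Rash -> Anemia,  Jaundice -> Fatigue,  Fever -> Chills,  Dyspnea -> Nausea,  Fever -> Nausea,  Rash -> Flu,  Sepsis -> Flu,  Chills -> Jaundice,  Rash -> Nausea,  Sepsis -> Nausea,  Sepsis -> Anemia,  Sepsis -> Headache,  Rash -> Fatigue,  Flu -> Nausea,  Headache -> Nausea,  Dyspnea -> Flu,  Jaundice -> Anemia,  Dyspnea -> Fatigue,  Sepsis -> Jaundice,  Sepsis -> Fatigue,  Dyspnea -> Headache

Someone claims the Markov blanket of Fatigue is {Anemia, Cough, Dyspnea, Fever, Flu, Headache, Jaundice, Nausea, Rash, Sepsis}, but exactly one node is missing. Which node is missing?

Chills

A node's Markov blanket = Pa ∪ Ch ∪ (parents of Ch other than the node itself).
Ch(Fatigue) = {Nausea}.
Parents of Fatigue: Dyspnea, Jaundice, Rash, Sepsis.
Other parents of Fatigue's children:
  Nausea also has parents Anemia, Chills, Cough, Dyspnea, Fever, Flu, Headache, Jaundice, Rash, Sepsis.
MB(Fatigue) = {Anemia, Chills, Cough, Dyspnea, Fever, Flu, Headache, Jaundice, Nausea, Rash, Sepsis}.
Comparing with the claimed set, Chills is missing.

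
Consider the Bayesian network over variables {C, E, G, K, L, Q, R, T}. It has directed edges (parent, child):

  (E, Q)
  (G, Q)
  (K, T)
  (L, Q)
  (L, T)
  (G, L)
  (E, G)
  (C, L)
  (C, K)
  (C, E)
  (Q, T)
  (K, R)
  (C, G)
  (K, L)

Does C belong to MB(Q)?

Q's children: T.
Pa(Q) = {E, G, L}.
Co-parents of Q (other parents of its children):
  parents(T) \ {Q} = {K, L}.
MB(Q) = {E, G, K, L, T}; C is not in this set.

No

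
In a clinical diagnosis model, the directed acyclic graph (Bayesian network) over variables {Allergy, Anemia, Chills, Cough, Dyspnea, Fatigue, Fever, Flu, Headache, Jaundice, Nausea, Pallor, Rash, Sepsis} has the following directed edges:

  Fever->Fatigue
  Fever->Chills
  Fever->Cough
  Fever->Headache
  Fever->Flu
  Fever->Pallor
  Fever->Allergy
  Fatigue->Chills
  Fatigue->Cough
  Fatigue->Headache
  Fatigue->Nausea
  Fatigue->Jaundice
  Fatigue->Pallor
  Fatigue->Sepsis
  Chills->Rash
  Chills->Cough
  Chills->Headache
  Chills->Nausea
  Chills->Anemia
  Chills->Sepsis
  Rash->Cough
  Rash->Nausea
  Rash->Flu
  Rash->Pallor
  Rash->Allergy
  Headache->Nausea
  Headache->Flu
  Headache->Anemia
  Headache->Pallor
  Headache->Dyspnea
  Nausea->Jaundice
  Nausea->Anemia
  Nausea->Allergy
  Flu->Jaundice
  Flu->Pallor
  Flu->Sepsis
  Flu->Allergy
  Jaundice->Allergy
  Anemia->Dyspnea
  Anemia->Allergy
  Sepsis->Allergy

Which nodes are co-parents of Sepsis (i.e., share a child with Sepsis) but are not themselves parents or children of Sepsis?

Children of Sepsis: Allergy.
  Allergy's other parents are Anemia, Fever, Flu, Jaundice, Nausea, Rash.
Excluding nodes already adjacent to Sepsis (Allergy, Chills, Fatigue, Flu), the co-parent-only contribution is {Anemia, Fever, Jaundice, Nausea, Rash}.

{Anemia, Fever, Jaundice, Nausea, Rash}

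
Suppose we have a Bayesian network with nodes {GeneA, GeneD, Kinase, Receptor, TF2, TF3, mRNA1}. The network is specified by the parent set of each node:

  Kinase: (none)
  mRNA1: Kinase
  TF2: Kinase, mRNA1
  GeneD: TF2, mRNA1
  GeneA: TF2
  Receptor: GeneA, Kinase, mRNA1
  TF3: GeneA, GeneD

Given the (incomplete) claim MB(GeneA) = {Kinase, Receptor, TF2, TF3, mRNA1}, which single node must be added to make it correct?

GeneD

By definition, MB(GeneA) is built from GeneA's parents, GeneA's children, and the co-parents of GeneA.
Parents of GeneA: TF2.
Ch(GeneA) = {Receptor, TF3}.
For each child, the remaining parents (spouses of GeneA):
  Receptor's other parents are Kinase, mRNA1.
  TF3 also has parent GeneD.
MB(GeneA) = {GeneD, Kinase, Receptor, TF2, TF3, mRNA1}.
Comparing with the claimed set, GeneD is missing.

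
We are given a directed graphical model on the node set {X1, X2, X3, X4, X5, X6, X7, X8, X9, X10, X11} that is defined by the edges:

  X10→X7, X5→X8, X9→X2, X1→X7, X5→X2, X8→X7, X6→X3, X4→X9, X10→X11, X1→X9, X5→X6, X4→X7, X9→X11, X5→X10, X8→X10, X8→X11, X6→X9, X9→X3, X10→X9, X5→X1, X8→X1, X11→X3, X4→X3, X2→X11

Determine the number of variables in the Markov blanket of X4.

8

Parents of X4: none.
X4's children: X3, X7, X9.
Other parents of X4's children:
  parents(X9) \ {X4} = {X1, X6, X10}.
  X7's other parents are X1, X8, X10.
  parents(X3) \ {X4} = {X6, X9, X11}.
MB(X4) = {X1, X3, X6, X7, X8, X9, X10, X11}, which has 8 nodes.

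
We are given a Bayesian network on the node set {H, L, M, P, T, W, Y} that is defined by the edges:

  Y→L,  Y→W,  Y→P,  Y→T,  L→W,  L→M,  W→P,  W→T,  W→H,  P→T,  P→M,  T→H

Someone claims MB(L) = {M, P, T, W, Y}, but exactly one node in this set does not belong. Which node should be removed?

T

Pa(L) = {Y}.
L has children M, W.
Other parents of L's children:
  W's other parent is Y.
  M also has parent P.
MB(L) = {M, P, W, Y}.
T is neither a parent, child, nor co-parent of L, so it does not belong.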